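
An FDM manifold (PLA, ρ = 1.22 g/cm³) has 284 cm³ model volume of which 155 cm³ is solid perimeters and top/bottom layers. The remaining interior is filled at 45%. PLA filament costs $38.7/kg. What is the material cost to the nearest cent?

Infill region = 284 − 155 = 129 cm³.
Deposited infill = 0.45 × 129 = 58.05 cm³.
Total printed volume = 155 + 58.05 = 213.05 cm³.
Mass = 213.05 × 1.22 = 259.921 g.
At $38.7/kg: 259.921/1000 × 38.7 = $10.06.

$10.06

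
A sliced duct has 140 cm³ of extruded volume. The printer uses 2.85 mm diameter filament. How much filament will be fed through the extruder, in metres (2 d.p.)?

21.95 m

A = π r² = π × 1.425² = 6.3794 mm².
L = 140000 mm³ / 6.3794 mm² = 21945.64 mm, i.e. 21.95 m.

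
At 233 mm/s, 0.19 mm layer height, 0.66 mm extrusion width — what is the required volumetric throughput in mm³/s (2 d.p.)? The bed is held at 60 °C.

Extrusion cross-section = 0.19 × 0.66, so 0.1254 mm².
Volumetric flow = 233 × 0.1254 = 29.22 mm³/s.

29.22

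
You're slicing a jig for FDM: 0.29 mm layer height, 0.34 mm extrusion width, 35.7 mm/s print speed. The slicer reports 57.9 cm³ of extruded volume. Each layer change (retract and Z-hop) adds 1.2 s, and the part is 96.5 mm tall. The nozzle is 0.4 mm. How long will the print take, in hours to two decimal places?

4.68 hours

Extrusion cross-section = 0.29 × 0.34, so 0.0986 mm².
Total extruded path = 57900/0.0986 = 587221.1 mm.
Extrusion time: 587221.1 / 35.7 → 16448.8 s.
Layer count = ceil(96.5 / 0.29) = 333.
Layer-change overhead = 333 × 1.2, so 399.6 s.
Altogether 16448.8 + 399.6 = 16848.4 s, i.e. 4.68 hours.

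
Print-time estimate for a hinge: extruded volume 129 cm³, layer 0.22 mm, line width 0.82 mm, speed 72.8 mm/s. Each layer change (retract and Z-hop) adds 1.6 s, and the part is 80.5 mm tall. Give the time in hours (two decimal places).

Line area: 0.22 × 0.82 → 0.1804 mm².
Total extruded path = 129000/0.1804 = 715077.6 mm.
Time extruding = 715077.6 / 72.8, so 9822.5 s.
Layers = ⌈80.5/0.22⌉ = 366.
Layer-change overhead = 366 × 1.6, so 585.6 s.
Total = 9822.5 + 585.6 = 10408.1 s = 2.89 hours.

2.89 hours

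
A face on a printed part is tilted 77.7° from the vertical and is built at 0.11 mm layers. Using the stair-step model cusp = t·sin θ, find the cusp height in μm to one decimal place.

107.5 μm

h_c = t·sin θ = 0.11 × 0.9770 = 0.10747 mm (107.5 μm).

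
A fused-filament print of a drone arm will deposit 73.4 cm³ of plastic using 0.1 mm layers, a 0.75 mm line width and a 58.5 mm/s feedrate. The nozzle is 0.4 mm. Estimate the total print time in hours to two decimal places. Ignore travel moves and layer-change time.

Bead cross-section: 0.1 × 0.75 → 0.075 mm².
Toolpath length = 73.4 cm³ / 0.075 mm² = 73400 / 0.075 = 978666.7 mm.
Time extruding: 978666.7 / 58.5 → 16729.3 s.
16729.3 s = 4.65 hours.

4.65 hours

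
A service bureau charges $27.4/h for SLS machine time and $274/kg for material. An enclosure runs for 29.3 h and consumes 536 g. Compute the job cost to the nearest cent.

$949.68

Time charge = 27.4 × 29.3 = $802.82.
Material charge = 274 × 536/1000, so $146.864.
Job cost: 802.82 + 146.864 = 949.684 ≈ $949.68.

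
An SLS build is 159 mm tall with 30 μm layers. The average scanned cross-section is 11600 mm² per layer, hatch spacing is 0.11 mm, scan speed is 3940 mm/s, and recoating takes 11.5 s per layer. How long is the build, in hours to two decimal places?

Layers = ⌈159/0.03⌉ = 5300.
Hatch length per layer: 11600 / 0.11 → 105454.5 mm.
Scan time per layer = 105454.5 / 3940, so 26.7651 s.
Per-layer time = 26.7651 + 11.5, so 38.2651 s.
5300 layers × 38.2651 s/layer = 202805.03 s, i.e. 56.33 hours.

56.33 hours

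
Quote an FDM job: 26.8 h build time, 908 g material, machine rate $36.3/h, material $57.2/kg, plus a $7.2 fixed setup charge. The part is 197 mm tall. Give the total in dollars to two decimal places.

$1031.98

Time charge = 36.3 × 26.8 = $972.84.
Material cost = 57.2 × 908/1000, so $51.9376.
Adding setup: 972.84 + 51.9376 + 7.2 → 1031.9776 ≈ $1031.98.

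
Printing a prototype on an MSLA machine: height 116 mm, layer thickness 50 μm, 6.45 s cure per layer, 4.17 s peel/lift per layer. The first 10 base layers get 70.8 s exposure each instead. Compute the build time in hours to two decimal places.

Layer count = ceil(116 / 0.05) = 2320.
Base layers = 10 × (70.8 + 4.17) = 749.7 s.
Remaining layers: 2310 × (6.45 + 4.17) → 24532.2 s.
Sum: 749.7 + 24532.2 = 25281.9 s → 7.02 hours.

7.02 hours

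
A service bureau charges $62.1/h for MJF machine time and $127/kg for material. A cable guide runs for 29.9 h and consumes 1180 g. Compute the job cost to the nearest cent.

$2006.65

Machine-time cost = 62.1 × 29.9 = $1856.79.
Material cost = 127 × 1180/1000 = $149.86.
Total = 1856.79 + 149.86 = $2006.65.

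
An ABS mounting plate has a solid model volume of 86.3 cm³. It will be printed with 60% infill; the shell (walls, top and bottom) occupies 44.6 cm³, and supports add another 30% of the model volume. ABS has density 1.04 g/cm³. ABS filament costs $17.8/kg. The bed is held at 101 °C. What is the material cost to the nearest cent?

Interior volume = 86.3 − 44.6 = 41.7 cm³.
Deposited infill: 0.60 × 41.7 → 25.02 cm³.
Support = 0.30 × 86.3, so 25.89 cm³.
Deposited volume = 44.6 + 25.02 + 25.89 = 95.51 cm³.
Mass: 95.51 × 1.04 → 99.3304 g.
At $17.8/kg: 99.3304/1000 × 17.8 = $1.77.

$1.77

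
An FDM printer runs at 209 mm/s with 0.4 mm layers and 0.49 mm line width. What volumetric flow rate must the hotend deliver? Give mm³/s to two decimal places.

40.96

A = 0.4 × 0.49, so 0.196 mm².
Q = v·A = 209 × 0.196 = 40.96 mm³/s.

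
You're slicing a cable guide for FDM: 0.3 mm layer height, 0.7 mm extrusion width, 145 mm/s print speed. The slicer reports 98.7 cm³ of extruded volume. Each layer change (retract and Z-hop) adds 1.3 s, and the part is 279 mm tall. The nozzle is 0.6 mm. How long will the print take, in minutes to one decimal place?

74.2 minutes

Line area = 0.3 × 0.7 = 0.21 mm².
Toolpath length = 98.7 cm³ / 0.21 mm² = 98700 / 0.21 = 470000 mm.
Print-move time: 470000 / 145 → 3241.4 s.
Number of layers: 279 / 0.3 → 930 (rounded up).
Non-print overhead: 930 × 1.3 → 1209 s.
Altogether 3241.4 + 1209 = 4450.4 s, i.e. 74.2 minutes.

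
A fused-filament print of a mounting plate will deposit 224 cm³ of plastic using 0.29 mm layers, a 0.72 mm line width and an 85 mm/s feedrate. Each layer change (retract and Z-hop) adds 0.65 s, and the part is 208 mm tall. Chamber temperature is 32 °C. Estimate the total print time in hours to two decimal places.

Extrusion cross-section = 0.29 × 0.72 = 0.2088 mm².
Total extruded path = 224000/0.2088 = 1072796.9 mm.
Print-move time = 1072796.9 / 85, so 12621.1 s.
Layers = ⌈208/0.29⌉ = 718.
Layer-change overhead = 718 × 0.65, so 466.7 s.
Total = 12621.1 + 466.7 = 13087.8 s = 3.64 hours.

3.64 hours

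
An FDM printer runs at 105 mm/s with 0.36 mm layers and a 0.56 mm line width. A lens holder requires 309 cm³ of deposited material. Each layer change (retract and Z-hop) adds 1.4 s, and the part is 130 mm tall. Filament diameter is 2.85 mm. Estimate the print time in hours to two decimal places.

4.20 hours

Line area = 0.36 × 0.56, so 0.2016 mm².
Total extruded path = 309000/0.2016 = 1532738.1 mm.
Time extruding = 1532738.1 / 105, so 14597.5 s.
Layers = ⌈130/0.36⌉ = 362.
Z-hop total = 362 × 1.4, so 506.8 s.
Altogether 14597.5 + 506.8 = 15104.3 s, i.e. 4.20 hours.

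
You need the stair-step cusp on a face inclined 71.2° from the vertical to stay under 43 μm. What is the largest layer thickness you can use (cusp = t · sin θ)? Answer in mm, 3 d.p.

t = h_c / sin θ = 0.043 / 0.9466 = 0.045 mm.

0.045 mm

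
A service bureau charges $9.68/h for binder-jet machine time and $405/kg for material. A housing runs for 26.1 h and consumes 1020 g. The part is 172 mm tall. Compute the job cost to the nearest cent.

Time charge = 9.68 × 26.1, so $252.648.
Material charge = 405 × 1020/1000 = $413.10.
Job cost: 252.648 + 413.10 = 665.748 ≈ $665.75.

$665.75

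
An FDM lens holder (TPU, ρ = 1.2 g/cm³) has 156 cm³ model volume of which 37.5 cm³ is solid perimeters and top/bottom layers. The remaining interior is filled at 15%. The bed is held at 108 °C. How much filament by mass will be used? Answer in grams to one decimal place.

66.3 g

Interior volume = 156 − 37.5, so 118.5 cm³.
Infill deposited = 0.15 × 118.5 = 17.775 cm³.
Total extruded = 37.5 + 17.775, so 55.275 cm³.
Mass = 55.275 × 1.2 = 66.33 g.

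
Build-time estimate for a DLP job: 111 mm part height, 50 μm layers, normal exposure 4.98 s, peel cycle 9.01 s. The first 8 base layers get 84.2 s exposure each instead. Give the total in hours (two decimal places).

Layer count = ceil(111 / 0.05) = 2220.
Bottom layers = 8 × (84.2 + 9.01), so 745.68 s.
Regular layers = 2212 × (4.98 + 9.01) = 30945.88 s.
Total = 745.68 + 30945.88 = 31691.56 s = 8.80 hours.

8.80 hours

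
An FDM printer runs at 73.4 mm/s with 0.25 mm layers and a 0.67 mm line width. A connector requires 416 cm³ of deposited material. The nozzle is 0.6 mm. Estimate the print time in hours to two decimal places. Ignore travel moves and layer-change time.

Extrusion cross-section = 0.25 × 0.67 = 0.1675 mm².
Total extruded path = 416000/0.1675 = 2483582.1 mm.
Print-move time: 2483582.1 / 73.4 → 33836.3 s.
Converting: 33836.3 s = 9.40 hours.

9.40 hours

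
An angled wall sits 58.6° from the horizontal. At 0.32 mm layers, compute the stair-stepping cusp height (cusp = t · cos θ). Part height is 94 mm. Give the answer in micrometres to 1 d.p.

166.7 μm

cos(58.6°) = 0.5210, so cusp = 0.32 × 0.5210 = 0.16672 mm → 166.7 μm.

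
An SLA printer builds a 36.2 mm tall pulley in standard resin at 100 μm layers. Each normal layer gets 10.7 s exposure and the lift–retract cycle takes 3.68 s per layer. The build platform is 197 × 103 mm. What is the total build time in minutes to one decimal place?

Layer count = ceil(36.2 / 0.1) = 362.
Per-layer time = 10.7 + 3.68, so 14.38 s.
Total = 362 × 14.38 = 5205.56 s = 86.8 minutes.

86.8 minutes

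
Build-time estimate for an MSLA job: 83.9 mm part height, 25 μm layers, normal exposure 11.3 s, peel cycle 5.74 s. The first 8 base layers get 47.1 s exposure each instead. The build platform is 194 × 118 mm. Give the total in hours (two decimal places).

Layer count = ceil(83.9 / 0.025) = 3356.
Base layers = 8 × (47.1 + 5.74), so 422.72 s.
Remaining layers = 3348 × (11.3 + 5.74), so 57049.92 s.
Sum: 422.72 + 57049.92 = 57472.64 s → 15.96 hours.

15.96 hours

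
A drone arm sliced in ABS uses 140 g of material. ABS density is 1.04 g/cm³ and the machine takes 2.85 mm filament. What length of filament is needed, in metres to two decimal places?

Extruded volume: 140/1.04 = 134.6154 cm³ (134615.4 mm³).
Filament cross-section = π × (2.85/2)² = 6.3794 mm².
L = V/A = 134615.4/6.3794 = 21101.58 mm → 21.10 m.

21.10 m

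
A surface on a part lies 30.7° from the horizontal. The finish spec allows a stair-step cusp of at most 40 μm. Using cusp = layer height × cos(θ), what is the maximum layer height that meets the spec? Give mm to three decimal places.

0.047 mm

cos(30.7°) = 0.8599; t_max = 0.04/0.8599 = 0.047 mm.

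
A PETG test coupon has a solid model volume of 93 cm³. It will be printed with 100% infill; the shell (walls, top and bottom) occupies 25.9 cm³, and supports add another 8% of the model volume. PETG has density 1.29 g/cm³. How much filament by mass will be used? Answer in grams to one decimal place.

Volume inside the shell = 93 − 25.9, so 67.1 cm³.
Infill deposited = 1.00 × 67.1 = 67.1 cm³.
Support = 0.08 × 93, so 7.44 cm³.
Deposited volume = 25.9 + 67.1 + 7.44, so 100.44 cm³.
Mass: 100.44 × 1.29 → 129.5676 g.

129.6 g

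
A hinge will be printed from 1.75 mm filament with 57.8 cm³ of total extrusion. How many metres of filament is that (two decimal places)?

Filament cross-section = π × (1.75/2)² = 2.4053 mm².
L = 57800 mm³ / 2.4053 mm² = 24030.27 mm, i.e. 24.03 m.

24.03 m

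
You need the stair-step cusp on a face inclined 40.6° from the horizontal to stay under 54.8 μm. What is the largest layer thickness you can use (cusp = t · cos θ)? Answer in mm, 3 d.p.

cos(40.6°) = 0.7593; t_max = 0.0548/0.7593 = 0.072 mm.

0.072 mm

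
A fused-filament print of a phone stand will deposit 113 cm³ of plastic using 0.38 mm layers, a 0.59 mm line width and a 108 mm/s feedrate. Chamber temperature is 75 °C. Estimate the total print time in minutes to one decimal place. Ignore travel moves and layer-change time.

77.8 minutes

Extrusion cross-section: 0.38 × 0.59 → 0.2242 mm².
Path length: 113000 mm³ / 0.2242 mm² → 504014.3 mm.
Print-move time = 504014.3 / 108, so 4666.8 s.
Converting: 4666.8 s = 77.8 minutes.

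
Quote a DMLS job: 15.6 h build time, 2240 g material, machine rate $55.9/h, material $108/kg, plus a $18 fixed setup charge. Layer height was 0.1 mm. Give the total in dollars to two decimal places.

Machine-time cost = 55.9 × 15.6 = $872.04.
Material cost = 108 × 2240/1000, so $241.92.
Total = 872.04 + 241.92 + 18 = $1131.96.

$1131.96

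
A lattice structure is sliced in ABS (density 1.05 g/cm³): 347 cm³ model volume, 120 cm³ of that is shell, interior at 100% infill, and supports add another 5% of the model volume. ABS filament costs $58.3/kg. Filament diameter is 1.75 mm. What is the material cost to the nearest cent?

Infill region = 347 − 120, so 227 cm³.
Deposited infill = 1.00 × 227 = 227 cm³.
Support = 0.05 × 347, so 17.35 cm³.
Deposited volume: 120 + 227 + 17.35 → 364.35 cm³.
Mass = 364.35 × 1.05 = 382.5675 g.
At $58.3/kg: 382.5675/1000 × 58.3 = $22.30.

$22.30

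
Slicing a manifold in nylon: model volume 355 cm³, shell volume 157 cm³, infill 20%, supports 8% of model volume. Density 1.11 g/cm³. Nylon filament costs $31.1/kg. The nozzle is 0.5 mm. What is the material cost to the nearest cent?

Infill region: 355 − 157 → 198 cm³.
Deposited infill = 0.20 × 198 = 39.6 cm³.
Support: 0.08 × 355 → 28.4 cm³.
Total printed volume: 157 + 39.6 + 28.4 → 225 cm³.
Mass = 225 × 1.11, so 249.75 g.
Cost = 249.75 g / 1000 × $31.1/kg = $7.77.

$7.77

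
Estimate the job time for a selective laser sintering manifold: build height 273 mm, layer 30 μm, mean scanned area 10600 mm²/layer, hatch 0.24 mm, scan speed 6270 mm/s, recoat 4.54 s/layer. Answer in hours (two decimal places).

29.28 hours

Number of layers: 273 / 0.03 → 9100 (rounded up).
Per-layer scan distance = 10600 / 0.24 = 44166.7 mm.
Laser time per layer: 44166.7 / 6270 → 7.0441 s.
Layer cycle = 7.0441 + 4.54, so 11.5841 s.
Total: 9100 × 11.5841 s = 105415.31 s → 29.28 hours.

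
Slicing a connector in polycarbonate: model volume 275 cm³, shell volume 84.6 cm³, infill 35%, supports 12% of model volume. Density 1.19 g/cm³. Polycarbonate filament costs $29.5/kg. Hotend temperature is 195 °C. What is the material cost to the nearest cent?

Volume inside the shell = 275 − 84.6, so 190.4 cm³.
Deposited infill: 0.35 × 190.4 → 66.64 cm³.
Support: 0.12 × 275 → 33 cm³.
Deposited volume = 84.6 + 66.64 + 33 = 184.24 cm³.
Mass = 184.24 × 1.19, so 219.2456 g.
Cost = 219.2456 g / 1000 × $29.5/kg = $6.47.

$6.47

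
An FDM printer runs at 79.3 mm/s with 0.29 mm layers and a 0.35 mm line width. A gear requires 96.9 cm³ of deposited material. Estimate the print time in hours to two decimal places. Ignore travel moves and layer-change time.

3.34 hours

Extrusion cross-section = 0.29 × 0.35 = 0.1015 mm².
Toolpath length = 96.9 cm³ / 0.1015 mm² = 96900 / 0.1015 = 954679.8 mm.
Print-move time = 954679.8 / 79.3 = 12038.8 s.
12038.8 s = 3.34 hours.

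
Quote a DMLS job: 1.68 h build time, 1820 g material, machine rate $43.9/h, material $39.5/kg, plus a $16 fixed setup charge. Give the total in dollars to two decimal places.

$161.64

Machine-time cost = 43.9 × 1.68, so $73.752.
Material cost: 39.5 × 1820/1000 → $71.89.
Total = 73.752 + 71.89 + 16 = 161.642 ≈ $161.64.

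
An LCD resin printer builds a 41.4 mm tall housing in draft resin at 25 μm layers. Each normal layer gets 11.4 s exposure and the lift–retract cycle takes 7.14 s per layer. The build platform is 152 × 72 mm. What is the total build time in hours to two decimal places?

Layers = ⌈41.4/0.025⌉ = 1656.
Per-layer time = 11.4 + 7.14 = 18.54 s.
Build time: 1656 × 18.54 s = 30702.24 s, i.e. 8.53 hours.

8.53 hours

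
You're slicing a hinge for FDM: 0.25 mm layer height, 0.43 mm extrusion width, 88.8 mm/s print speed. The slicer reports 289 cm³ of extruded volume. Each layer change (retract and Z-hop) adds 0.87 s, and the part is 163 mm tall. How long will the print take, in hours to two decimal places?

8.57 hours

Bead cross-section = 0.25 × 0.43 = 0.1075 mm².
Total extruded path = 289000/0.1075 = 2688372.1 mm.
Extrusion time: 2688372.1 / 88.8 → 30274.5 s.
Number of layers: 163 / 0.25 → 652 (rounded up).
Non-print overhead = 652 × 0.87, so 567.24 s.
Altogether 30274.5 + 567.24 = 30841.74 s, i.e. 8.57 hours.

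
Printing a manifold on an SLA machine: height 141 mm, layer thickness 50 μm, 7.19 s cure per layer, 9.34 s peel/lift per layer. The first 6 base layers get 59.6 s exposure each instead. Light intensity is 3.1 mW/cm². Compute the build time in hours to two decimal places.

Number of layers: 141 / 0.05 → 2820 (rounded up).
Base layers: 6 × (59.6 + 9.34) → 413.64 s.
Remaining layers = 2814 × (7.19 + 9.34) = 46515.42 s.
Total = 413.64 + 46515.42 = 46929.06 s = 13.04 hours.

13.04 hours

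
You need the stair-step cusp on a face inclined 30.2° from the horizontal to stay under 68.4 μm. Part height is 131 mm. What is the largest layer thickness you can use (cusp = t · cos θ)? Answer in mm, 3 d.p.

Layer height = cusp / cos(30.2°) = 0.0684 / 0.8643 = 0.079 mm.

0.079 mm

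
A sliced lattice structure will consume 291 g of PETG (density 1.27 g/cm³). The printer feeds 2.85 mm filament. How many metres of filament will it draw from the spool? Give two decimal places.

Extruded volume: 291/1.27 = 229.1339 cm³ (229133.9 mm³).
Cross-section of 2.85 mm filament: π·(2.85/2)² = 6.3794 mm².
Length = 229133.9 / 6.3794 = 35917.78 mm = 35.92 m.

35.92 m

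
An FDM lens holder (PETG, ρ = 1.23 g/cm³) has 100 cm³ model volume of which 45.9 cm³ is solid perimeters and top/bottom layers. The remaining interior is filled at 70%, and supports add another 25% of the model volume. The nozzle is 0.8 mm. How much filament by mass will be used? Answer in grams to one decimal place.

Interior volume: 100 − 45.9 → 54.1 cm³.
Infill deposited: 0.70 × 54.1 → 37.87 cm³.
Support = 0.25 × 100, so 25 cm³.
Deposited volume = 45.9 + 37.87 + 25, so 108.77 cm³.
Mass: 108.77 × 1.23 → 133.7871 g.

133.8 g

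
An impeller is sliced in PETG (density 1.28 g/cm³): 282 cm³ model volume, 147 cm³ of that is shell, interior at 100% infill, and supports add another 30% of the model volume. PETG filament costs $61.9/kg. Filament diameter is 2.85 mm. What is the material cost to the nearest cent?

Volume inside the shell = 282 − 147, so 135 cm³.
Infill volume = 1.00 × 135 = 135 cm³.
Support: 0.30 × 282 → 84.6 cm³.
Deposited volume = 147 + 135 + 84.6 = 366.6 cm³.
Mass = 366.6 × 1.28, so 469.248 g.
Cost = 469.248 g / 1000 × $61.9/kg = $29.05.

$29.05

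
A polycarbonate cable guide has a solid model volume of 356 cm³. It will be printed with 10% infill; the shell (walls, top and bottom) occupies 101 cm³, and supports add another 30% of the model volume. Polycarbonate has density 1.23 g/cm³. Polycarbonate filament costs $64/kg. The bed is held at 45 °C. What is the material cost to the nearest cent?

Infill region: 356 − 101 → 255 cm³.
Infill deposited = 0.10 × 255 = 25.5 cm³.
Support = 0.30 × 356 = 106.8 cm³.
Total extruded = 101 + 25.5 + 106.8, so 233.3 cm³.
Mass: 233.3 × 1.23 → 286.959 g.
At $64/kg: 286.959/1000 × 64 = $18.37.

$18.37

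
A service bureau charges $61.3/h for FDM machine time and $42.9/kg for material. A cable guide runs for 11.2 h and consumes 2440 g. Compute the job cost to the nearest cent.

$791.24

Machine cost = 61.3 × 11.2 = $686.56.
Feedstock cost = 42.9 × 2440/1000, so $104.676.
Total = 686.56 + 104.676 = 791.236 ≈ $791.24.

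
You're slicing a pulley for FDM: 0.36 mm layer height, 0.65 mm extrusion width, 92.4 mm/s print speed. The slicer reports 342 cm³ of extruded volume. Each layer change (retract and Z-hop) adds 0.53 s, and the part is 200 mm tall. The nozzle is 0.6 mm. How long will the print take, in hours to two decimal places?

4.48 hours

Extrusion cross-section: 0.36 × 0.65 → 0.234 mm².
Toolpath length = 342 cm³ / 0.234 mm² = 342000 / 0.234 = 1461538.5 mm.
Time extruding: 1461538.5 / 92.4 → 15817.5 s.
Layer count = ceil(200 / 0.36) = 556.
Non-print overhead = 556 × 0.53 = 294.68 s.
Altogether 15817.5 + 294.68 = 16112.18 s, i.e. 4.48 hours.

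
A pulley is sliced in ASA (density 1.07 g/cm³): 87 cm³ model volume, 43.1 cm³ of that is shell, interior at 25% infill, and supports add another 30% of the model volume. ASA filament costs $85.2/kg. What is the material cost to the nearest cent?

Interior volume = 87 − 43.1, so 43.9 cm³.
Infill deposited: 0.25 × 43.9 → 10.975 cm³.
Support: 0.30 × 87 → 26.1 cm³.
Total extruded = 43.1 + 10.975 + 26.1, so 80.175 cm³.
Mass = 80.175 × 1.07, so 85.78725 g.
Cost = 85.78725 g / 1000 × $85.2/kg = $7.31.

$7.31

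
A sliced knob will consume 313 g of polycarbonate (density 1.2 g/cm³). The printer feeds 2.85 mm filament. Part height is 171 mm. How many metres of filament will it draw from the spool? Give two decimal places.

40.89 m

Volume = 313 g / 1.2 g·cm⁻³ = 260.8333 cm³ = 260833.3 mm³.
Cross-section of 2.85 mm filament: π·(2.85/2)² = 6.3794 mm².
L = V/A = 260833.3/6.3794 = 40886.81 mm → 40.89 m.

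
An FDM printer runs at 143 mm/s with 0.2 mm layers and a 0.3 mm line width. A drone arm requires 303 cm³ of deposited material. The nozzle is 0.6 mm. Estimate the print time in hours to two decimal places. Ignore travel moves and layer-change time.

Line area = 0.2 × 0.3 = 0.06 mm².
Path length: 303000 mm³ / 0.06 mm² → 5050000 mm.
Extrusion time: 5050000 / 143 → 35314.7 s.
Converting: 35314.7 s = 9.81 hours.

9.81 hours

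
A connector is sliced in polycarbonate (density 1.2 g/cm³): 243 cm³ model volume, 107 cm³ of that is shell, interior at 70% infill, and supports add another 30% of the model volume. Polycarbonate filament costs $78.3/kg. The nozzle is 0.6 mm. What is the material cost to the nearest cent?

Interior volume = 243 − 107, so 136 cm³.
Infill deposited = 0.70 × 136 = 95.2 cm³.
Support = 0.30 × 243, so 72.9 cm³.
Total printed volume: 107 + 95.2 + 72.9 → 275.1 cm³.
Mass = 275.1 × 1.2, so 330.12 g.
At $78.3/kg: 330.12/1000 × 78.3 = $25.85.

$25.85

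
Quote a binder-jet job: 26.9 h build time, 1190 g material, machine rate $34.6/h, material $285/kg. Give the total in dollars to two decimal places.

$1269.89

Machine-time cost: 34.6 × 26.9 → $930.74.
Feedstock cost = 285 × 1190/1000 = $339.15.
Job cost: 930.74 + 339.15 = $1269.89.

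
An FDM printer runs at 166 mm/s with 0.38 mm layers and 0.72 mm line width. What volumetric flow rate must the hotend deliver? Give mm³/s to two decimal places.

Extrusion cross-section = 0.38 × 0.72, so 0.2736 mm².
Volumetric flow = 166 × 0.2736 = 45.42 mm³/s.

45.42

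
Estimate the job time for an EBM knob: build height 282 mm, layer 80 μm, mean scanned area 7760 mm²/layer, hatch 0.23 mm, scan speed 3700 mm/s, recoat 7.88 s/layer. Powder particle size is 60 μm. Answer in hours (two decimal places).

Layers = ⌈282/0.08⌉ = 3525.
Hatch length per layer = 7760 / 0.23, so 33739.1 mm.
Scan time per layer = 33739.1 / 3700 = 9.1187 s.
Layer cycle: 9.1187 + 7.88 → 16.9987 s.
Build time = 3525 × 16.9987 = 59920.4175 s = 16.64 hours.

16.64 hours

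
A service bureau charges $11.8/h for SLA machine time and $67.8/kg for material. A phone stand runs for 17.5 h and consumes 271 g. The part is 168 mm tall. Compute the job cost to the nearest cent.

Time charge = 11.8 × 17.5 = $206.50.
Feedstock cost: 67.8 × 271/1000 → $18.3738.
Job cost: 206.50 + 18.3738 = 224.8738 ≈ $224.87.

$224.87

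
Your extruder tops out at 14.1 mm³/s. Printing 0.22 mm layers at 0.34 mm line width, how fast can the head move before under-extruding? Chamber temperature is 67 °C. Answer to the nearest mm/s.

189 mm/s

Extrusion cross-section = 0.22 × 0.34 = 0.0748 mm².
v_max = Q/A = 14.1/0.0748 = 188.50 mm/s → 189 mm/s.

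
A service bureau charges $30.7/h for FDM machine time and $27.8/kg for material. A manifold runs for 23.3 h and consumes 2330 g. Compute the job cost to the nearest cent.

$780.08

Time charge = 30.7 × 23.3, so $715.31.
Material charge = 27.8 × 2330/1000, so $64.774.
Job cost: 715.31 + 64.774 = 780.084 ≈ $780.08.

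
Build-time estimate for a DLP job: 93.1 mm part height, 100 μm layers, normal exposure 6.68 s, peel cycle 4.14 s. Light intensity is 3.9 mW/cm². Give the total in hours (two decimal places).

Number of layers: 93.1 / 0.1 → 931 (rounded up).
Each layer takes: 6.68 + 4.14 → 10.82 s.
Total = 931 × 10.82 = 10073.42 s = 2.80 hours.

2.80 hours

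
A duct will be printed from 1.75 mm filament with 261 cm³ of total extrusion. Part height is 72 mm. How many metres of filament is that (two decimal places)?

108.51 m

Filament cross-section = π × (1.75/2)² = 2.4053 mm².
L = 261000 mm³ / 2.4053 mm² = 108510.37 mm, i.e. 108.51 m.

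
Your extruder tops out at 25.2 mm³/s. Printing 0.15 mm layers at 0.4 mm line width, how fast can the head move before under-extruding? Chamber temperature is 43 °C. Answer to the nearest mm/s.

Extrusion cross-section: 0.15 × 0.4 → 0.06 mm².
v_max = Q/A = 25.2/0.06 = 420.00 mm/s → 420 mm/s.

420 mm/s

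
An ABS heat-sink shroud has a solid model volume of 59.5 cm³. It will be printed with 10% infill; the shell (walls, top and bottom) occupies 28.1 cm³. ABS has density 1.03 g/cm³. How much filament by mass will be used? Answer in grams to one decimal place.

32.2 g

Infill region = 59.5 − 28.1, so 31.4 cm³.
Infill deposited = 0.10 × 31.4 = 3.14 cm³.
Total extruded = 28.1 + 3.14, so 31.24 cm³.
Mass: 31.24 × 1.03 → 32.1772 g.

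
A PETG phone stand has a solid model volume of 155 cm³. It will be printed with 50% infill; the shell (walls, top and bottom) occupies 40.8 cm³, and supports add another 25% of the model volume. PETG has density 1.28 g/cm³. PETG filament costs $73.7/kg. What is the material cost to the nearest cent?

$12.89

Volume inside the shell: 155 − 40.8 → 114.2 cm³.
Deposited infill = 0.50 × 114.2 = 57.1 cm³.
Support: 0.25 × 155 → 38.75 cm³.
Total printed volume = 40.8 + 57.1 + 38.75 = 136.65 cm³.
Mass: 136.65 × 1.28 → 174.912 g.
Cost = 174.912 g / 1000 × $73.7/kg = $12.89.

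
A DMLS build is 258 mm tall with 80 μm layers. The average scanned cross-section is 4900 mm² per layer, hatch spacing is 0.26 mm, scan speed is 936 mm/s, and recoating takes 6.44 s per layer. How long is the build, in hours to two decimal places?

Layers = ⌈258/0.08⌉ = 3225.
Per-layer scan distance = 4900 / 0.26, so 18846.2 mm.
Laser time per layer: 18846.2 / 936 → 20.1348 s.
Layer cycle = 20.1348 + 6.44 = 26.5748 s.
Total: 3225 × 26.5748 s = 85703.73 s → 23.81 hours.

23.81 hours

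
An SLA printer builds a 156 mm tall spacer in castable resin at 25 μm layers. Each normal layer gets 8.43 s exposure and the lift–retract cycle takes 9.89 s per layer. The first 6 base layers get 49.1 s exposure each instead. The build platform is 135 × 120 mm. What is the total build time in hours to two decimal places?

Layers = ⌈156/0.025⌉ = 6240.
Base layers = 6 × (49.1 + 9.89), so 353.94 s.
Normal layers = 6234 × (8.43 + 9.89) = 114206.88 s.
Total = 353.94 + 114206.88 = 114560.82 s = 31.82 hours.

31.82 hours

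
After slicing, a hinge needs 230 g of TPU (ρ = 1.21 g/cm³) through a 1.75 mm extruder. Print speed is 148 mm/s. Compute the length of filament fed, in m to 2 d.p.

79.03 m

Volume = 230 g / 1.21 g·cm⁻³ = 190.0826 cm³ = 190082.6 mm³.
Cross-section of 1.75 mm filament: π·(1.75/2)² = 2.4053 mm².
Length = 190082.6 / 2.4053 = 79026.57 mm = 79.03 m.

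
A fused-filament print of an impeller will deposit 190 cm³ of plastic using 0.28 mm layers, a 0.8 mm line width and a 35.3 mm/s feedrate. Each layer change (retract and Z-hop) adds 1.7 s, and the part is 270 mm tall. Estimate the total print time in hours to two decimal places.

Bead cross-section = 0.28 × 0.8 = 0.224 mm².
Total extruded path = 190000/0.224 = 848214.3 mm.
Time extruding: 848214.3 / 35.3 → 24028.7 s.
Layers = ⌈270/0.28⌉ = 965.
Layer-change overhead = 965 × 1.7, so 1640.5 s.
Altogether 24028.7 + 1640.5 = 25669.2 s, i.e. 7.13 hours.

7.13 hours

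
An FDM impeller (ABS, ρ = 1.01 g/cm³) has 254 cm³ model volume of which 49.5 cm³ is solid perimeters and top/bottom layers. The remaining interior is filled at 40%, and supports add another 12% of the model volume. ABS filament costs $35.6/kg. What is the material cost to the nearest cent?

$5.82

Interior volume = 254 − 49.5 = 204.5 cm³.
Deposited infill: 0.40 × 204.5 → 81.8 cm³.
Support: 0.12 × 254 → 30.48 cm³.
Deposited volume = 49.5 + 81.8 + 30.48, so 161.78 cm³.
Mass = 161.78 × 1.01, so 163.3978 g.
Cost = 163.3978 g / 1000 × $35.6/kg = $5.82.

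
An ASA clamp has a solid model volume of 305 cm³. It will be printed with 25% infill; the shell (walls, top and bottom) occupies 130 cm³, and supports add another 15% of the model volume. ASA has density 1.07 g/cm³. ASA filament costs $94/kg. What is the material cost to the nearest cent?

$22.08

Infill region = 305 − 130, so 175 cm³.
Deposited infill: 0.25 × 175 → 43.75 cm³.
Support: 0.15 × 305 → 45.75 cm³.
Deposited volume = 130 + 43.75 + 45.75 = 219.5 cm³.
Mass = 219.5 × 1.07, so 234.865 g.
At $94/kg: 234.865/1000 × 94 = $22.08.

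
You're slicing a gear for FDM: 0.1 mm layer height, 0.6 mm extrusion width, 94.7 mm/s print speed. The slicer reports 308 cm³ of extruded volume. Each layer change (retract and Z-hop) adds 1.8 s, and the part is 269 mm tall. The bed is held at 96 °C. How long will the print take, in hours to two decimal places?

Line area = 0.1 × 0.6 = 0.06 mm².
Total extruded path = 308000/0.06 = 5133333.3 mm.
Time extruding: 5133333.3 / 94.7 → 54206.3 s.
Layers = ⌈269/0.1⌉ = 2690.
Non-print overhead: 2690 × 1.8 → 4842 s.
Total = 54206.3 + 4842 = 59048.3 s = 16.40 hours.

16.40 hours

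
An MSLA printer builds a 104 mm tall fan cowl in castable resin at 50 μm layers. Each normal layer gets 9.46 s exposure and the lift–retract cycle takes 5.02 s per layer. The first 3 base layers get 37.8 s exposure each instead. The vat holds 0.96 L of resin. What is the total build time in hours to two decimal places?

Layers = ⌈104/0.05⌉ = 2080.
Burn-in layers = 3 × (37.8 + 5.02), so 128.46 s.
Normal layers: 2077 × (9.46 + 5.02) → 30074.96 s.
Sum: 128.46 + 30074.96 = 30203.42 s → 8.39 hours.

8.39 hours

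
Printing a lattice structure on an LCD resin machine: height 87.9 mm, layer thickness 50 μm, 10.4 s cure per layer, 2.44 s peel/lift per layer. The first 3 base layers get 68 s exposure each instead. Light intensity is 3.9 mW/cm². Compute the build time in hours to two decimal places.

6.32 hours

Layer count = ceil(87.9 / 0.05) = 1758.
Burn-in layers = 3 × (68 + 2.44) = 211.32 s.
Remaining layers = 1755 × (10.4 + 2.44), so 22534.2 s.
Total = 211.32 + 22534.2 = 22745.52 s = 6.32 hours.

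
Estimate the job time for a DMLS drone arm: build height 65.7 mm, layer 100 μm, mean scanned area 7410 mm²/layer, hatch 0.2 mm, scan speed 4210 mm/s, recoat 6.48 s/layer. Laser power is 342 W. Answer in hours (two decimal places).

Layer count = ceil(65.7 / 0.1) = 657.
Per-layer scan distance: 7410 / 0.2 → 37050 mm.
Per-layer scan time = 37050 / 4210 = 8.8005 s.
Time per layer = 8.8005 + 6.48 = 15.2805 s.
Build time = 657 × 15.2805 = 10039.2885 s = 2.79 hours.

2.79 hours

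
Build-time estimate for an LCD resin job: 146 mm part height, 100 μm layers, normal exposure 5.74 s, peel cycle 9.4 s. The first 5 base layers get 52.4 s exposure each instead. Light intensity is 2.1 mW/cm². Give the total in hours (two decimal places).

Layers = ⌈146/0.1⌉ = 1460.
Bottom layers = 5 × (52.4 + 9.4) = 309 s.
Remaining layers: 1455 × (5.74 + 9.4) → 22028.7 s.
Total = 309 + 22028.7 = 22337.7 s = 6.20 hours.

6.20 hours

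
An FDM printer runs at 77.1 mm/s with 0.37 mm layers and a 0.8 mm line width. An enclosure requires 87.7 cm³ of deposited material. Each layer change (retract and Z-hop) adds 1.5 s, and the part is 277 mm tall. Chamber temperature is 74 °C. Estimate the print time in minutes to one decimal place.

Line area = 0.37 × 0.8 = 0.296 mm².
Toolpath length = 87.7 cm³ / 0.296 mm² = 87700 / 0.296 = 296283.8 mm.
Extrusion time = 296283.8 / 77.1 = 3842.9 s.
Layers = ⌈277/0.37⌉ = 749.
Layer-change overhead: 749 × 1.5 → 1123.5 s.
Total = 3842.9 + 1123.5 = 4966.4 s = 82.8 minutes.

82.8 minutes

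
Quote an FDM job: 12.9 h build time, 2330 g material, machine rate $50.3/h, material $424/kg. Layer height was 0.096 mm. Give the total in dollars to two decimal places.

$1636.79

Time charge = 50.3 × 12.9 = $648.87.
Feedstock cost = 424 × 2330/1000, so $987.92.
Job cost: 648.87 + 987.92 = $1636.79.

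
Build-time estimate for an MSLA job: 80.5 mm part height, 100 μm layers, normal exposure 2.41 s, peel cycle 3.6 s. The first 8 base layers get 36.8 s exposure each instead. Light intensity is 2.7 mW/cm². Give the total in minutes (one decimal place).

Number of layers: 80.5 / 0.1 → 805 (rounded up).
Bottom layers = 8 × (36.8 + 3.6), so 323.2 s.
Normal layers = 797 × (2.41 + 3.6), so 4789.97 s.
Total = 323.2 + 4789.97 = 5113.17 s = 85.2 minutes.

85.2 minutes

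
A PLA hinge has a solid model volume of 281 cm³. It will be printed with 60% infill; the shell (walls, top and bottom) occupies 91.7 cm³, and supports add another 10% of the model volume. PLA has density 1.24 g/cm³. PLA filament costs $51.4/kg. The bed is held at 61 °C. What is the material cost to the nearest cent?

$14.87

Volume inside the shell = 281 − 91.7 = 189.3 cm³.
Deposited infill = 0.60 × 189.3, so 113.58 cm³.
Support: 0.10 × 281 → 28.1 cm³.
Total extruded = 91.7 + 113.58 + 28.1 = 233.38 cm³.
Mass = 233.38 × 1.24, so 289.3912 g.
At $51.4/kg: 289.3912/1000 × 51.4 = $14.87.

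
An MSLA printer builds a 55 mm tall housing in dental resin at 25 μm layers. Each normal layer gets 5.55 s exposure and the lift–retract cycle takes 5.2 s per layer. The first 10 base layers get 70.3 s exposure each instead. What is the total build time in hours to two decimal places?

Layers = ⌈55/0.025⌉ = 2200.
Burn-in layers: 10 × (70.3 + 5.2) → 755 s.
Regular layers: 2190 × (5.55 + 5.2) → 23542.5 s.
Total = 755 + 23542.5 = 24297.5 s = 6.75 hours.

6.75 hours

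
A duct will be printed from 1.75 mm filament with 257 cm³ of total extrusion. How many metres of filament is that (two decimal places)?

Filament cross-section = π × (1.75/2)² = 2.4053 mm².
Length = 257 cm³ / 2.4053 mm² = 257000 / 2.4053 = 106847.38 mm = 106.85 m.

106.85 m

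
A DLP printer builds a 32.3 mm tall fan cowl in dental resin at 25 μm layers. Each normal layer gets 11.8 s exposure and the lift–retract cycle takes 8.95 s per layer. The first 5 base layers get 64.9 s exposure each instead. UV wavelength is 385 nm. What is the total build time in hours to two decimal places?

7.52 hours

Number of layers: 32.3 / 0.025 → 1292 (rounded up).
Burn-in layers = 5 × (64.9 + 8.95) = 369.25 s.
Remaining layers = 1287 × (11.8 + 8.95), so 26705.25 s.
Sum: 369.25 + 26705.25 = 27074.5 s → 7.52 hours.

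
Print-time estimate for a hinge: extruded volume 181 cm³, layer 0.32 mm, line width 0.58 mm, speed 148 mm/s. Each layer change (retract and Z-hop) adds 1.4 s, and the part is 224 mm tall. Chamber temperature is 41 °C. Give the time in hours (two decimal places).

2.10 hours

Line area: 0.32 × 0.58 → 0.1856 mm².
Total extruded path = 181000/0.1856 = 975215.5 mm.
Extrusion time = 975215.5 / 148 = 6589.3 s.
Number of layers: 224 / 0.32 → 700 (rounded up).
Layer-change overhead = 700 × 1.4 = 980 s.
Total = 6589.3 + 980 = 7569.3 s = 2.10 hours.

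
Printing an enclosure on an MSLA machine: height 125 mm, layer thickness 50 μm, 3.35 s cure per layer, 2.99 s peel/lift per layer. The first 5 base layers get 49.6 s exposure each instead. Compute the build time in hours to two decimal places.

Layers = ⌈125/0.05⌉ = 2500.
Base layers = 5 × (49.6 + 2.99), so 262.95 s.
Remaining layers = 2495 × (3.35 + 2.99) = 15818.3 s.
Sum: 262.95 + 15818.3 = 16081.25 s → 4.47 hours.

4.47 hours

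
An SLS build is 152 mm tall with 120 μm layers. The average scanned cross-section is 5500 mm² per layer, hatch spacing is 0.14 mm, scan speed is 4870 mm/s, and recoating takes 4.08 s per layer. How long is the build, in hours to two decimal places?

Number of layers: 152 / 0.12 → 1267 (rounded up).
Scan path per layer = 5500 / 0.14, so 39285.7 mm.
Per-layer scan time = 39285.7 / 4870, so 8.0669 s.
Time per layer = 8.0669 + 4.08 = 12.1469 s.
Build time = 1267 × 12.1469 = 15390.1223 s = 4.28 hours.

4.28 hours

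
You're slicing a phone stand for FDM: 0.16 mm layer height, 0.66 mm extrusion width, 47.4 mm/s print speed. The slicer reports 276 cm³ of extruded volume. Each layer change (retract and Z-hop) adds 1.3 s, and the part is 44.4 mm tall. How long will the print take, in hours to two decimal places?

Extrusion cross-section: 0.16 × 0.66 → 0.1056 mm².
Total extruded path = 276000/0.1056 = 2613636.4 mm.
Extrusion time = 2613636.4 / 47.4 = 55140 s.
Layer count = ceil(44.4 / 0.16) = 278.
Z-hop total = 278 × 1.3, so 361.4 s.
Total = 55140 + 361.4 = 55501.4 s = 15.42 hours.

15.42 hours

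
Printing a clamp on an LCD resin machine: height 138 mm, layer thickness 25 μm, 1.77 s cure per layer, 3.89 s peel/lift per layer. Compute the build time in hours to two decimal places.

8.68 hours

Layer count = ceil(138 / 0.025) = 5520.
Each layer takes: 1.77 + 3.89 → 5.66 s.
Build time: 5520 × 5.66 s = 31243.2 s, i.e. 8.68 hours.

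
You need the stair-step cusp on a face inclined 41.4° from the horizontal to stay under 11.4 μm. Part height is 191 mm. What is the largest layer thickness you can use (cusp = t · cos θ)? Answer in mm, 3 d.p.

0.015 mm

cos(41.4°) = 0.7501; t_max = 0.0114/0.7501 = 0.015 mm.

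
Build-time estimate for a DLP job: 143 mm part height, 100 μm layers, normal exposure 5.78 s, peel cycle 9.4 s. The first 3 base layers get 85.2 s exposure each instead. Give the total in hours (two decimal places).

6.10 hours

Layers = ⌈143/0.1⌉ = 1430.
Burn-in layers: 3 × (85.2 + 9.4) → 283.8 s.
Normal layers = 1427 × (5.78 + 9.4), so 21661.86 s.
Sum: 283.8 + 21661.86 = 21945.66 s → 6.10 hours.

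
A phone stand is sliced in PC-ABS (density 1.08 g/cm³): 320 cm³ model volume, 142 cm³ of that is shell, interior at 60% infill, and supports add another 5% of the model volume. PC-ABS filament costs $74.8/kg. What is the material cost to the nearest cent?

Interior volume = 320 − 142, so 178 cm³.
Infill deposited: 0.60 × 178 → 106.8 cm³.
Support = 0.05 × 320, so 16 cm³.
Total printed volume = 142 + 106.8 + 16, so 264.8 cm³.
Mass = 264.8 × 1.08 = 285.984 g.
Cost = 285.984 g / 1000 × $74.8/kg = $21.39.

$21.39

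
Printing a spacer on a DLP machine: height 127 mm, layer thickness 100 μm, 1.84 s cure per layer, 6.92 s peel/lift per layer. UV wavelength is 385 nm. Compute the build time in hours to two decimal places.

3.09 hours

Layers = ⌈127/0.1⌉ = 1270.
Cycle time: 1.84 + 6.92 → 8.76 s.
Total = 1270 × 8.76 = 11125.2 s = 3.09 hours.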